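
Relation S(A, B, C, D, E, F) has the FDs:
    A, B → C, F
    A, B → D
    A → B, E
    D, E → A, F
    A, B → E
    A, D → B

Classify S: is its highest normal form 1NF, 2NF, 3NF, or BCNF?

Candidate keys: {A}, {D, E}. Prime attributes: {A, D, E}.
Each dependency's left side is a superkey — BCNF holds.

BCNF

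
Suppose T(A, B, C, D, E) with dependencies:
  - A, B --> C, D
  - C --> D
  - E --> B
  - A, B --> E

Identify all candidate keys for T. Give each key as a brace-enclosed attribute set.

{A, B}, {A, E}

{A} never appears on the right of any FD, so every key must include it.
{A, B} is a candidate key since {A, B}⁺ = {A, B, C, D, E} covers every attribute.
{A, E} is a candidate key since {A, E}⁺ = {A, B, C, D, E} covers every attribute.
These are minimal and exhaustive — every other superkey contains one of them.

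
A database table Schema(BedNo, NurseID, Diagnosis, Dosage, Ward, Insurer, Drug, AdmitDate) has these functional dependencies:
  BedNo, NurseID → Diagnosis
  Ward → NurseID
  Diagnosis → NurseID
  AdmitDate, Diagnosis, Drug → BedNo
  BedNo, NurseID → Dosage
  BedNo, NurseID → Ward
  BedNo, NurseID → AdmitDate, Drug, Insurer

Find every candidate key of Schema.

{AdmitDate, Diagnosis, Drug}, {BedNo, Diagnosis}, {BedNo, NurseID}, {BedNo, Ward}

{BedNo, Diagnosis}⁺ = {AdmitDate, BedNo, Diagnosis, Dosage, Drug, Insurer, NurseID, Ward}, which is every attribute, so {BedNo, Diagnosis} is a candidate key.
{BedNo, NurseID}⁺ = {AdmitDate, BedNo, Diagnosis, Dosage, Drug, Insurer, NurseID, Ward}, which is every attribute, so {BedNo, NurseID} is a candidate key.
{BedNo, Ward}⁺ = {AdmitDate, BedNo, Diagnosis, Dosage, Drug, Insurer, NurseID, Ward}, which is every attribute, so {BedNo, Ward} is a candidate key.
{AdmitDate, Diagnosis, Drug}⁺ = {AdmitDate, BedNo, Diagnosis, Dosage, Drug, Insurer, NurseID, Ward}, which is every attribute, so {AdmitDate, Diagnosis, Drug} is a candidate key.
No proper subset of any of these is a key, and no other minimal superkey exists.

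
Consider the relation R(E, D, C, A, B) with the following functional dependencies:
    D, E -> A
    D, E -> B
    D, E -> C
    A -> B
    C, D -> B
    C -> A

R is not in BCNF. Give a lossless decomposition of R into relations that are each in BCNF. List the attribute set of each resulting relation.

{A, B}; {A, C}; {C, D, E}

Candidate key of the original relation: {D, E}.
In {A, B, C, D, E}, {A} is not a superkey ({A}⁺ restricted to this set is {A, B}), so split on A -> B into {A, B} and {A, C, D, E}.
{A, B} has no BCNF violation.
In {A, C, D, E}, {C, D} is not a superkey ({C, D}⁺ restricted to this set is {A, C, D}), so split on C, D -> A into {A, C, D} and {C, D, E}.
In {A, C, D}, {C} is not a superkey ({C}⁺ restricted to this set is {A, C}), so split on C -> A into {A, C} and {C, D}.
{A, C} has no BCNF violation.
{C, D} has no BCNF violation.
{C, D, E} has no BCNF violation.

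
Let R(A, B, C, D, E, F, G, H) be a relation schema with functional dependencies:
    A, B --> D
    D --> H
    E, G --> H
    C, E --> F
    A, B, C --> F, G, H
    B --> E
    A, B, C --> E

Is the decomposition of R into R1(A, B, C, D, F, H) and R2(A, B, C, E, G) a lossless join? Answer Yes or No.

Yes

The shared attributes are {A, B, C} and {A, B, C}⁺ = {A, B, C, D, E, F, G, H}.
This includes all of R1, so the common attributes are a superkey of R1 — the join is lossless.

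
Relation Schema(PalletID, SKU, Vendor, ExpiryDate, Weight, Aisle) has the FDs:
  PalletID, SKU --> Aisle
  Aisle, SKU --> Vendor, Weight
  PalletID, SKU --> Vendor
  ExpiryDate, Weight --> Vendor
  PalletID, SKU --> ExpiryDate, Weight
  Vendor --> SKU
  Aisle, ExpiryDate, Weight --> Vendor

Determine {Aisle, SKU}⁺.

{Aisle, SKU, Vendor, Weight}

Start with {Aisle, SKU}.
Aisle, SKU --> Vendor, Weight applies; add {Vendor, Weight} → now {Aisle, SKU, Vendor, Weight}.
No further FD applies.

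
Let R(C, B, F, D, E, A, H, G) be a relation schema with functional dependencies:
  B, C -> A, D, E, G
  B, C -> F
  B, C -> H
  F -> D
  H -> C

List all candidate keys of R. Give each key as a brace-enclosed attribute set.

{B, C}, {B, H}

No FD produces {B}, so it must be in every candidate key.
{B, C}⁺ = {A, B, C, D, E, F, G, H} — all of the relation — so {B, C} is a candidate key.
{B, H}⁺ = {A, B, C, D, E, F, G, H} — all of the relation — so {B, H} is a candidate key.
No proper subset of any of these is a key, and no other minimal superkey exists.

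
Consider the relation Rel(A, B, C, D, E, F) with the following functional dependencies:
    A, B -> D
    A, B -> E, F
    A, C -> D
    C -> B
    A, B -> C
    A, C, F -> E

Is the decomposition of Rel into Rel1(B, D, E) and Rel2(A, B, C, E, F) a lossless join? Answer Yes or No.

No

Rel1 ∩ Rel2 = {B, E}; its closure under F is {B, E}.
The closure covers neither Rel1 nor Rel2 entirely; the join is not lossless.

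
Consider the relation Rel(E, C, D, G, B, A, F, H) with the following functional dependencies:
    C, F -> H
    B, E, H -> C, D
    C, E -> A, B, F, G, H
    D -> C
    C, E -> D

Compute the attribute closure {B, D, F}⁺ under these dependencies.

{B, C, D, F, H}

Start with {B, D, F}.
D -> C applies; add {C} → now {B, C, D, F}.
C, F -> H applies; add {H} → now {B, C, D, F, H}.
No further FD applies.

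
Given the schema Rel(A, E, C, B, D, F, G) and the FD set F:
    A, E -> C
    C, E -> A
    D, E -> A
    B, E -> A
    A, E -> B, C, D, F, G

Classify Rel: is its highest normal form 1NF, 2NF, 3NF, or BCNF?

Candidate keys: {A, E}, {B, E}, {C, E}, {D, E}. Prime attributes: {A, B, C, D, E}.
Every FD has a superkey on the left, so the relation is in BCNF.

BCNF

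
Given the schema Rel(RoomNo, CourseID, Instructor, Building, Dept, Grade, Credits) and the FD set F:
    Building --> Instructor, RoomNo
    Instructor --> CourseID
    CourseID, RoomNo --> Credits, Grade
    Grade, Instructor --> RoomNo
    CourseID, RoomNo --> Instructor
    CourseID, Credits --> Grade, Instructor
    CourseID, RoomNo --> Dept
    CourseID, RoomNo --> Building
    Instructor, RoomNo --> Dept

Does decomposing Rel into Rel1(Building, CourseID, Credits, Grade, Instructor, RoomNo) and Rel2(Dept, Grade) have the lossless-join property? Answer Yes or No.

Rel1 ∩ Rel2 = {Grade}; its closure under F is {Grade}.
Neither Rel1 nor Rel2 is contained in that closure, so the decomposition is lossy.

No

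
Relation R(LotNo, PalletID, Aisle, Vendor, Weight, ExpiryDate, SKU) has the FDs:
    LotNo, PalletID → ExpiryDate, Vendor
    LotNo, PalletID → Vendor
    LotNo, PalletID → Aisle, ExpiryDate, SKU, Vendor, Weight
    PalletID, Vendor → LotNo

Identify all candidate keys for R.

{LotNo, PalletID}, {PalletID, Vendor}

{PalletID} never appears on the right of any FD, so every key must include it.
{LotNo, PalletID} is a candidate key since {LotNo, PalletID}⁺ = {Aisle, ExpiryDate, LotNo, PalletID, SKU, Vendor, Weight} covers every attribute.
{PalletID, Vendor} is a candidate key since {PalletID, Vendor}⁺ = {Aisle, ExpiryDate, LotNo, PalletID, SKU, Vendor, Weight} covers every attribute.
These are minimal and exhaustive — every other superkey contains one of them.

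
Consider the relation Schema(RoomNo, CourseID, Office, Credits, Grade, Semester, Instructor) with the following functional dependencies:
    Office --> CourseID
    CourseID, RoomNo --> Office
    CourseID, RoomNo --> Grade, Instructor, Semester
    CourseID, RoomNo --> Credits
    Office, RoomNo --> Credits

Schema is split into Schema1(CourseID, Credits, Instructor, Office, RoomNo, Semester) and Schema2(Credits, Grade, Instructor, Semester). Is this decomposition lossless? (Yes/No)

No

Common attributes: {Credits, Instructor, Semester}; their closure is {Credits, Instructor, Semester}.
Neither Schema1 nor Schema2 is contained in that closure, so the decomposition is lossy.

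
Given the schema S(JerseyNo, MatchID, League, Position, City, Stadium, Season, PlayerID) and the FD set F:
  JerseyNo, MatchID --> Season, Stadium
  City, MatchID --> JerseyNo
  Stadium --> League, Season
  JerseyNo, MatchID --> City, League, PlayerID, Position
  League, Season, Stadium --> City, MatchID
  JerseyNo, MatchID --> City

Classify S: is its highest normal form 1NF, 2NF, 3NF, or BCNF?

BCNF

Candidate keys: {City, MatchID}, {JerseyNo, MatchID}, {Stadium}. Prime attributes: {City, JerseyNo, MatchID, Stadium}.
The left-hand side of every FD is a superkey, so BCNF is satisfied.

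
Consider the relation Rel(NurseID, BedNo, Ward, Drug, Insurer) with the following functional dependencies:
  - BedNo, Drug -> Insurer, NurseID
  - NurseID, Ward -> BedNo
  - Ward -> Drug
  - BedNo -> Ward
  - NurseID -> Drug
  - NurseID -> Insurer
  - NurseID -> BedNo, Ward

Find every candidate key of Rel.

{BedNo}⁺ = {BedNo, Drug, Insurer, NurseID, Ward}, which is every attribute, so {BedNo} is a candidate key.
{NurseID}⁺ = {BedNo, Drug, Insurer, NurseID, Ward}, which is every attribute, so {NurseID} is a candidate key.
No proper subset of any of these is a key, and no other minimal superkey exists.

{BedNo}, {NurseID}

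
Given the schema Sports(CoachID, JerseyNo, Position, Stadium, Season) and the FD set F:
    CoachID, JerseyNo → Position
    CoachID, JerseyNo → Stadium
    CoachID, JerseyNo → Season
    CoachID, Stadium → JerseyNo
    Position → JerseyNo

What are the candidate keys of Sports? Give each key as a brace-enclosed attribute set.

{CoachID} never appears on the right of any FD, so every key must include it.
Closure of {CoachID, JerseyNo} is {CoachID, JerseyNo, Position, Season, Stadium}, the whole schema; {CoachID, JerseyNo} is a candidate key.
Closure of {CoachID, Position} is {CoachID, JerseyNo, Position, Season, Stadium}, the whole schema; {CoachID, Position} is a candidate key.
Closure of {CoachID, Stadium} is {CoachID, JerseyNo, Position, Season, Stadium}, the whole schema; {CoachID, Stadium} is a candidate key.
Any other superkey properly contains one of these, so there are no further candidate keys.

{CoachID, JerseyNo}, {CoachID, Position}, {CoachID, Stadium}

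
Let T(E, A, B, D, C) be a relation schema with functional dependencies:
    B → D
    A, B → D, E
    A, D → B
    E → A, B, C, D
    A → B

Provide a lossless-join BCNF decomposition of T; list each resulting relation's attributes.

{A, B, C, E}; {B, D}

Candidate keys of the original relation: {A}, {E}.
{A, B, C, D, E}: {B} determines {B, D} here but is not a superkey — split on B → D, giving {B, D} and {A, B, C, E}.
{B, D} is in BCNF.
{A, B, C, E} is in BCNF.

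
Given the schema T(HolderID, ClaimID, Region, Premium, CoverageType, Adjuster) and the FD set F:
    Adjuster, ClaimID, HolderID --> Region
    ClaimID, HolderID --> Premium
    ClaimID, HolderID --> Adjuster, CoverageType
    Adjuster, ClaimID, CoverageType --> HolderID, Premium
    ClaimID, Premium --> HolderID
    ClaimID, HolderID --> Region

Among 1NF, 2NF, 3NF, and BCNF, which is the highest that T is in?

BCNF

Candidate keys: {Adjuster, ClaimID, CoverageType}, {ClaimID, HolderID}, {ClaimID, Premium}. Prime attributes: {Adjuster, ClaimID, CoverageType, HolderID, Premium}.
The left-hand side of every FD is a superkey, so BCNF is satisfied.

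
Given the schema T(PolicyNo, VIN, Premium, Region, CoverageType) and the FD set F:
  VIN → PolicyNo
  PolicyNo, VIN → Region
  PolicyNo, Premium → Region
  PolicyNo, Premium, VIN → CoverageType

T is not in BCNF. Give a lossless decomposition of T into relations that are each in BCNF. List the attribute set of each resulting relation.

Candidate key of the original relation: {Premium, VIN}.
In {CoverageType, PolicyNo, Premium, Region, VIN}, {VIN} is not a superkey ({VIN}⁺ restricted to this set is {PolicyNo, Region, VIN}), so split on VIN → PolicyNo, Region into {PolicyNo, Region, VIN} and {CoverageType, Premium, VIN}.
{PolicyNo, Region, VIN}: every determinant is a superkey — BCNF.
{CoverageType, Premium, VIN}: every determinant is a superkey — BCNF.

{CoverageType, Premium, VIN}; {PolicyNo, Region, VIN}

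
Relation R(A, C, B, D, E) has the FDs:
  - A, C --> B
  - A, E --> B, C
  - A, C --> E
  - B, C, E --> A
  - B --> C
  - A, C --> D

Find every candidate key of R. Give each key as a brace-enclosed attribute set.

{A, B} is a candidate key since {A, B}⁺ = {A, B, C, D, E} covers every attribute.
{A, C} is a candidate key since {A, C}⁺ = {A, B, C, D, E} covers every attribute.
{A, E} is a candidate key since {A, E}⁺ = {A, B, C, D, E} covers every attribute.
{B, E} is a candidate key since {B, E}⁺ = {A, B, C, D, E} covers every attribute.
Any other superkey properly contains one of these, so there are no further candidate keys.

{A, B}, {A, C}, {A, E}, {B, E}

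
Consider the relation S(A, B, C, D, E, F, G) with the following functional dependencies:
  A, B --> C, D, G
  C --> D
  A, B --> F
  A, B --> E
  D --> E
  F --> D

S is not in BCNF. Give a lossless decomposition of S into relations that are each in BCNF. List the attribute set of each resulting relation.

Candidate key of the original relation: {A, B}.
In {A, B, C, D, E, F, G}, {C} is not a superkey ({C}⁺ restricted to this set is {C, D, E}), so split on C --> D, E into {C, D, E} and {A, B, C, F, G}.
In {C, D, E}, {D} is not a superkey ({D}⁺ restricted to this set is {D, E}), so split on D --> E into {D, E} and {C, D}.
{D, E} is in BCNF.
{C, D} is in BCNF.
{A, B, C, F, G} is in BCNF.

{A, B, C, F, G}; {C, D}; {D, E}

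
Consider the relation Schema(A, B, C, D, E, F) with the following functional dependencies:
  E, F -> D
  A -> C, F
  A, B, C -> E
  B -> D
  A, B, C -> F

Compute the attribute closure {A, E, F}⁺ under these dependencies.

{A, C, D, E, F}

Start with {A, E, F}.
E, F -> D applies; add {D} → now {A, D, E, F}.
A -> C, F applies; add {C} → now {A, C, D, E, F}.
No further FD applies.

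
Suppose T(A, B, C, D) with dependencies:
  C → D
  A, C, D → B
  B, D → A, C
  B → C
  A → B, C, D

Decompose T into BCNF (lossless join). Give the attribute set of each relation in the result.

Candidate keys of the original relation: {A}, {B}.
In {A, B, C, D}, {C} is not a superkey ({C}⁺ restricted to this set is {C, D}), so split on C → D into {C, D} and {A, B, C}.
{C, D}: every determinant is a superkey — BCNF.
{A, B, C}: every determinant is a superkey — BCNF.

{A, B, C}; {C, D}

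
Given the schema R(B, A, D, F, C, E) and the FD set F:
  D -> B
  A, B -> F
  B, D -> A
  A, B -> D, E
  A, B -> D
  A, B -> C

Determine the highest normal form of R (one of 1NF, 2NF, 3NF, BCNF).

BCNF

Candidate keys: {A, B}, {D}. Prime attributes: {A, B, D}.
Every FD has a superkey on the left, so the relation is in BCNF.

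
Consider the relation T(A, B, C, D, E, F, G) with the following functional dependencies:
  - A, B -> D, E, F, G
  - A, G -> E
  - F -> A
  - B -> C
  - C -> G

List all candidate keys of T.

No FD produces {B}, so it must be in every candidate key.
Closure of {A, B} is {A, B, C, D, E, F, G}, the whole schema; {A, B} is a candidate key.
Closure of {B, F} is {A, B, C, D, E, F, G}, the whole schema; {B, F} is a candidate key.
No proper subset of any of these is a key, and no other minimal superkey exists.

{A, B}, {B, F}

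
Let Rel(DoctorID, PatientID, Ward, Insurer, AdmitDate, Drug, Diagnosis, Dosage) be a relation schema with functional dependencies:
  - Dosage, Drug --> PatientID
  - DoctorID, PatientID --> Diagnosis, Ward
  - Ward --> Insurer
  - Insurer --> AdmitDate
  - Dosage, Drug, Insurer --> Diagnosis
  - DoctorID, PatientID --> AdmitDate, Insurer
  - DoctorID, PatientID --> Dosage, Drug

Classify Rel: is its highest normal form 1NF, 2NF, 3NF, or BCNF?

Candidate keys: {DoctorID, Dosage, Drug}, {DoctorID, PatientID}. Prime attributes: {DoctorID, Dosage, Drug, PatientID}.
Dosage, Drug --> PatientID: {Dosage, Drug}⁺ = {Dosage, Drug, PatientID}, which is not all of the attributes, so the left side is not a superkey — BCNF is violated.
Because {Insurer} is non-prime and the left side of Ward --> Insurer is not a superkey, the relation is not in 3NF.
No proper subset of a key has a non-prime attribute in its closure, so there is no partial dependency; 2NF holds.

2NF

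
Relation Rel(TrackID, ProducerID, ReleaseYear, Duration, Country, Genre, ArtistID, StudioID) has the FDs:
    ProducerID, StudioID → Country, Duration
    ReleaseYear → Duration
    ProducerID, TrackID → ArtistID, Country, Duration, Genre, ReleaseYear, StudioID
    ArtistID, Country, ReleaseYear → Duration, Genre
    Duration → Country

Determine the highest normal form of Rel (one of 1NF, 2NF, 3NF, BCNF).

2NF

Candidate key: {ProducerID, TrackID}. Prime attributes: {ProducerID, TrackID}.
For ProducerID, StudioID → Country, Duration we have {ProducerID, StudioID}⁺ = {Country, Duration, ProducerID, StudioID}; {ProducerID, StudioID} is not a superkey, so BCNF fails.
ProducerID, StudioID → Country, Duration has non-prime {Country, Duration} on the right and a non-superkey on the left, so 3NF fails.
Checking every proper subset of each key, none determines a non-prime attribute — 2NF is satisfied.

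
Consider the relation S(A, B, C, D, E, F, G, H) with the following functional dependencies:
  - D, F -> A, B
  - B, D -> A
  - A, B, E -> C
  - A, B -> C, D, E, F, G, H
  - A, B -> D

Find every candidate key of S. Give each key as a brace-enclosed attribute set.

{A, B} is a candidate key since {A, B}⁺ = {A, B, C, D, E, F, G, H} covers every attribute.
{B, D} is a candidate key since {B, D}⁺ = {A, B, C, D, E, F, G, H} covers every attribute.
{D, F} is a candidate key since {D, F}⁺ = {A, B, C, D, E, F, G, H} covers every attribute.
These are minimal and exhaustive — every other superkey contains one of them.

{A, B}, {B, D}, {D, F}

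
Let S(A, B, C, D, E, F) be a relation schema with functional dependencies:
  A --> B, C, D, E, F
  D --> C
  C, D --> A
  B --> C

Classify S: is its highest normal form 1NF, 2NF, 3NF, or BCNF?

2NF

Candidate keys: {A}, {D}. Prime attributes: {A, D}.
B --> C breaks BCNF: {B}⁺ = {B, C}, so {B} is not a superkey.
B --> C determines the non-prime attribute {C} from a non-superkey — 3NF is violated.
With only single-attribute keys there can be no partial dependency, so 2NF holds.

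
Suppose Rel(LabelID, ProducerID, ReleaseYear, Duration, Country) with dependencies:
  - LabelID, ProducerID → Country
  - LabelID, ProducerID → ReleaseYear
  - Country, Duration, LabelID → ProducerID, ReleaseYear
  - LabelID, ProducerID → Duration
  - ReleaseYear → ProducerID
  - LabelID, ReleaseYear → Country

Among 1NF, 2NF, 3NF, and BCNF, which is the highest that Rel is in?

3NF

Candidate keys: {Country, Duration, LabelID}, {LabelID, ProducerID}, {LabelID, ReleaseYear}. Prime attributes: {Country, Duration, LabelID, ProducerID, ReleaseYear}.
ReleaseYear → ProducerID: {ReleaseYear}⁺ = {ProducerID, ReleaseYear}, which is not all of the attributes, so the left side is not a superkey — BCNF is violated.
But every attribute on its right side ({ProducerID}) is prime, and the same holds for every other non-superkey FD, so 3NF still holds.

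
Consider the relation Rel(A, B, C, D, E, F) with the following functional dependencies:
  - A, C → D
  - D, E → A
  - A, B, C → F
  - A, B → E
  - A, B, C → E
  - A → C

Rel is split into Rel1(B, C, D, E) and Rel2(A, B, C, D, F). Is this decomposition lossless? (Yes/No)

The shared attributes are {B, C, D} and {B, C, D}⁺ = {B, C, D}.
Rel1 ⊄ {B, C, D} and Rel2 ⊄ {B, C, D}, so the split is lossy.

No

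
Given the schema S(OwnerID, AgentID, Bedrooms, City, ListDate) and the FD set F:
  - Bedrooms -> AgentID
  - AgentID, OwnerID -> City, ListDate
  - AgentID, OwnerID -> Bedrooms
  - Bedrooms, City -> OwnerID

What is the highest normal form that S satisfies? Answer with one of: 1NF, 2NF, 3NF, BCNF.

3NF

Candidate keys: {AgentID, OwnerID}, {Bedrooms, City}, {Bedrooms, OwnerID}. Prime attributes: {AgentID, Bedrooms, City, OwnerID}.
For Bedrooms -> AgentID we have {Bedrooms}⁺ = {AgentID, Bedrooms}; {Bedrooms} is not a superkey, so BCNF fails.
Its right-hand attributes {AgentID} are all prime, as are those of every other non-superkey FD — the relation is in 3NF.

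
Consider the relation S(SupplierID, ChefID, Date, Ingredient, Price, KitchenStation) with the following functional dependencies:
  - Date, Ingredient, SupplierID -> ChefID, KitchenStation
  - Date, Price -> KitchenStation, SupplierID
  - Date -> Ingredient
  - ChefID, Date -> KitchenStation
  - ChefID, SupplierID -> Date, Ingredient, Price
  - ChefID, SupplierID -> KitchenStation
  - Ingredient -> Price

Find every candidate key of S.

{ChefID, SupplierID}, {Date}

Closure of {Date} is {ChefID, Date, Ingredient, KitchenStation, Price, SupplierID}, the whole schema; {Date} is a candidate key.
Closure of {ChefID, SupplierID} is {ChefID, Date, Ingredient, KitchenStation, Price, SupplierID}, the whole schema; {ChefID, SupplierID} is a candidate key.
No proper subset of any of these is a key, and no other minimal superkey exists.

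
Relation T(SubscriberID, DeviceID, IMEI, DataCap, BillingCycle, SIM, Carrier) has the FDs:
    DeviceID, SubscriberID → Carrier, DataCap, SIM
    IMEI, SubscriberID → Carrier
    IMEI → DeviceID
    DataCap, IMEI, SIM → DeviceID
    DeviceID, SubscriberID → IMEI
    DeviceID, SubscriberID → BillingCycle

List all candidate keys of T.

Attributes never on any right-hand side: {SubscriberID} — every candidate key must contain it.
{DeviceID, SubscriberID}⁺ = {BillingCycle, Carrier, DataCap, DeviceID, IMEI, SIM, SubscriberID}, which is every attribute, so {DeviceID, SubscriberID} is a candidate key.
{IMEI, SubscriberID}⁺ = {BillingCycle, Carrier, DataCap, DeviceID, IMEI, SIM, SubscriberID}, which is every attribute, so {IMEI, SubscriberID} is a candidate key.
No proper subset of any of these is a key, and no other minimal superkey exists.

{DeviceID, SubscriberID}, {IMEI, SubscriberID}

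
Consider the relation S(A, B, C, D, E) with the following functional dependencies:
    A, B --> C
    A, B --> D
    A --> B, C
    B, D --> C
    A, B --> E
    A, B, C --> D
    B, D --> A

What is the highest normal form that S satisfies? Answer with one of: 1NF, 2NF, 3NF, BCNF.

BCNF

Candidate keys: {A}, {B, D}. Prime attributes: {A, B, D}.
The left-hand side of every FD is a superkey, so BCNF is satisfied.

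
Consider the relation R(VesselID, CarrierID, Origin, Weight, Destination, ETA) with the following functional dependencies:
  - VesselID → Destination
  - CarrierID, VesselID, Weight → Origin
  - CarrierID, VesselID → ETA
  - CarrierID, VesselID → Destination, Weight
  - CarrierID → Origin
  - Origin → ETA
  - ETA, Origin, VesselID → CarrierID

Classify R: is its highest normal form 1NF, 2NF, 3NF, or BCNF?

1NF

Candidate keys: {CarrierID, VesselID}, {Origin, VesselID}. Prime attributes: {CarrierID, Origin, VesselID}.
VesselID → Destination: {VesselID}⁺ = {Destination, VesselID}, which is not all of the attributes, so the left side is not a superkey — BCNF is violated.
VesselID → Destination has non-prime {Destination} on the right and a non-superkey on the left, so 3NF fails.
{CarrierID} is a proper subset of the key {CarrierID, VesselID}, and {CarrierID}⁺ contains the non-prime attribute {ETA} — a partial dependency, so 2NF is violated.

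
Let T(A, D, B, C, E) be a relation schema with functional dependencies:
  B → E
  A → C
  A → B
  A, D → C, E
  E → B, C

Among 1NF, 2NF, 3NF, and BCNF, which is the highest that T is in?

Candidate key: {A, D}. Prime attributes: {A, D}.
B → E: {B}⁺ = {B, C, E}, which is not all of the attributes, so the left side is not a superkey — BCNF is violated.
Because {E} is non-prime and the left side of B → E is not a superkey, the relation is not in 3NF.
The proper key subset {A} of {A, D} determines non-prime {B, C, E}, so the relation is not even in 2NF.

1NF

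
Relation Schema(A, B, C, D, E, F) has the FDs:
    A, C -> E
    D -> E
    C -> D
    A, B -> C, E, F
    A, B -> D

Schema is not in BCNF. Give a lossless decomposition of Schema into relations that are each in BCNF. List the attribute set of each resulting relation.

{A, B, C, F}; {C, D}; {D, E}

Candidate key of the original relation: {A, B}.
{A, B, C, D, E, F}: {A, C} determines {A, C, D, E} here but is not a superkey — split on A, C -> D, E, giving {A, C, D, E} and {A, B, C, F}.
{A, C, D, E}: {D} determines {D, E} here but is not a superkey — split on D -> E, giving {D, E} and {A, C, D}.
{D, E} is in BCNF.
{A, C, D}: {C} determines {C, D} here but is not a superkey — split on C -> D, giving {C, D} and {A, C}.
{C, D} is in BCNF.
{A, C} is in BCNF.
{A, B, C, F} is in BCNF.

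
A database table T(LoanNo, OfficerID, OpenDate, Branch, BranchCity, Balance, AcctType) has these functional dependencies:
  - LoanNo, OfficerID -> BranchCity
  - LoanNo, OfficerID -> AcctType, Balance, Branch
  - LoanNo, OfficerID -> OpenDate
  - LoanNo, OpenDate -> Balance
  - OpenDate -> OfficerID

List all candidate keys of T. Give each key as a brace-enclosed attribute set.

Attributes never on any right-hand side: {LoanNo} — every candidate key must contain it.
Closure of {LoanNo, OfficerID} is {AcctType, Balance, Branch, BranchCity, LoanNo, OfficerID, OpenDate}, the whole schema; {LoanNo, OfficerID} is a candidate key.
Closure of {LoanNo, OpenDate} is {AcctType, Balance, Branch, BranchCity, LoanNo, OfficerID, OpenDate}, the whole schema; {LoanNo, OpenDate} is a candidate key.
These are minimal and exhaustive — every other superkey contains one of them.

{LoanNo, OfficerID}, {LoanNo, OpenDate}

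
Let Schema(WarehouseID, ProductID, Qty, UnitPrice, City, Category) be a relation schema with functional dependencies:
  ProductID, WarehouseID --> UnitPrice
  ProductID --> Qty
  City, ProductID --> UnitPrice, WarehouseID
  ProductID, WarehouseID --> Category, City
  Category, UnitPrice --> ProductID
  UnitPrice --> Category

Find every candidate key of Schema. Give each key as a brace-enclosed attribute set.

Closure of {City, ProductID} is {Category, City, ProductID, Qty, UnitPrice, WarehouseID}, the whole schema; {City, ProductID} is a candidate key.
Closure of {City, UnitPrice} is {Category, City, ProductID, Qty, UnitPrice, WarehouseID}, the whole schema; {City, UnitPrice} is a candidate key.
Closure of {ProductID, WarehouseID} is {Category, City, ProductID, Qty, UnitPrice, WarehouseID}, the whole schema; {ProductID, WarehouseID} is a candidate key.
Closure of {UnitPrice, WarehouseID} is {Category, City, ProductID, Qty, UnitPrice, WarehouseID}, the whole schema; {UnitPrice, WarehouseID} is a candidate key.
Any other superkey properly contains one of these, so there are no further candidate keys.

{City, ProductID}, {City, UnitPrice}, {ProductID, WarehouseID}, {UnitPrice, WarehouseID}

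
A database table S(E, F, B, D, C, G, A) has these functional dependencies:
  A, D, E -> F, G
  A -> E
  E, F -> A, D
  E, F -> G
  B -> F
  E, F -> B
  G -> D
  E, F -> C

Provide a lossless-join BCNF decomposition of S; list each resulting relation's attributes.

{A, B, C, G}; {A, E}; {B, F}; {D, G}

Candidate keys of the original relation: {A, B}, {A, D}, {A, F}, {A, G}, {B, E}, {E, F}.
In {A, B, C, D, E, F, G}, {A} is not a superkey ({A}⁺ restricted to this set is {A, E}), so split on A -> E into {A, E} and {A, B, C, D, F, G}.
{A, E} is in BCNF.
In {A, B, C, D, F, G}, {B} is not a superkey ({B}⁺ restricted to this set is {B, F}), so split on B -> F into {B, F} and {A, B, C, D, G}.
{B, F} is in BCNF.
In {A, B, C, D, G}, {G} is not a superkey ({G}⁺ restricted to this set is {D, G}), so split on G -> D into {D, G} and {A, B, C, G}.
{D, G} is in BCNF.
{A, B, C, G} is in BCNF.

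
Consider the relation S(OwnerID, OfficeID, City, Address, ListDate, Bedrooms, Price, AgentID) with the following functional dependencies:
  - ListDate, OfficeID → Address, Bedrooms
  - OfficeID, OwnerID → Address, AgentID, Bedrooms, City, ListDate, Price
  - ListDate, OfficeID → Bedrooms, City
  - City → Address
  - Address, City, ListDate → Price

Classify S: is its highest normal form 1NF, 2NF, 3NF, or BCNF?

2NF

Candidate key: {OfficeID, OwnerID}. Prime attributes: {OfficeID, OwnerID}.
ListDate, OfficeID → Address, Bedrooms breaks BCNF: {ListDate, OfficeID}⁺ = {Address, Bedrooms, City, ListDate, OfficeID, Price}, so {ListDate, OfficeID} is not a superkey.
Because {Address, Bedrooms} are non-prime and the left side of ListDate, OfficeID → Address, Bedrooms is not a superkey, the relation is not in 3NF.
No proper subset of a key has a non-prime attribute in its closure, so there is no partial dependency; 2NF holds.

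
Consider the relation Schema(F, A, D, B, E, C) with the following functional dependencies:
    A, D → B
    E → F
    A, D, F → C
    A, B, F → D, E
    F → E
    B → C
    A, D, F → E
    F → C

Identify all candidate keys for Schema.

{A, B, E}, {A, B, F}, {A, D, E}, {A, D, F}

No FD produces {A}, so it must be in every candidate key.
{A, B, E}⁺ = {A, B, C, D, E, F} — all of the relation — so {A, B, E} is a candidate key.
{A, B, F}⁺ = {A, B, C, D, E, F} — all of the relation — so {A, B, F} is a candidate key.
{A, D, E}⁺ = {A, B, C, D, E, F} — all of the relation — so {A, D, E} is a candidate key.
{A, D, F}⁺ = {A, B, C, D, E, F} — all of the relation — so {A, D, F} is a candidate key.
These are minimal and exhaustive — every other superkey contains one of them.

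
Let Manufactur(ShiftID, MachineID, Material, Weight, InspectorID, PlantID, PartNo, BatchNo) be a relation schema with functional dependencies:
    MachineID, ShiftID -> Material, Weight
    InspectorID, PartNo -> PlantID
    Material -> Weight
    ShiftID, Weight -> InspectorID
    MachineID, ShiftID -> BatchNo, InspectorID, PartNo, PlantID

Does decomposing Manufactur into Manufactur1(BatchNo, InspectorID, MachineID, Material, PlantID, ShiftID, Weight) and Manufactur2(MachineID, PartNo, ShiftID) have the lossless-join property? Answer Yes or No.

The shared attributes are {MachineID, ShiftID} and {MachineID, ShiftID}⁺ = {BatchNo, InspectorID, MachineID, Material, PartNo, PlantID, ShiftID, Weight}.
This includes all of Manufactur1, so the common attributes are a superkey of Manufactur1 — the join is lossless.

Yes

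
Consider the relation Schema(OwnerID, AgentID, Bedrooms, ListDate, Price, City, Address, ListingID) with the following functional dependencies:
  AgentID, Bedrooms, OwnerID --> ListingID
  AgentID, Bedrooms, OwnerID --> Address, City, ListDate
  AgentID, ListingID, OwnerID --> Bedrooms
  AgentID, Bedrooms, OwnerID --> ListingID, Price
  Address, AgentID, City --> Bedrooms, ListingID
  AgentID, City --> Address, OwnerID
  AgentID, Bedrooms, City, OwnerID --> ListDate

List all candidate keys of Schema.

No FD produces {AgentID}, so it must be in every candidate key.
{AgentID, City} is a candidate key since {AgentID, City}⁺ = {Address, AgentID, Bedrooms, City, ListDate, ListingID, OwnerID, Price} covers every attribute.
{AgentID, Bedrooms, OwnerID} is a candidate key since {AgentID, Bedrooms, OwnerID}⁺ = {Address, AgentID, Bedrooms, City, ListDate, ListingID, OwnerID, Price} covers every attribute.
{AgentID, ListingID, OwnerID} is a candidate key since {AgentID, ListingID, OwnerID}⁺ = {Address, AgentID, Bedrooms, City, ListDate, ListingID, OwnerID, Price} covers every attribute.
No proper subset of any of these is a key, and no other minimal superkey exists.

{AgentID, Bedrooms, OwnerID}, {AgentID, City}, {AgentID, ListingID, OwnerID}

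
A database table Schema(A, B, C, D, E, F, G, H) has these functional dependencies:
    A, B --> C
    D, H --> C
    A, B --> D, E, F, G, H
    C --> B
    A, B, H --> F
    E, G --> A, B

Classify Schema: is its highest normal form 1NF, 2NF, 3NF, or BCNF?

3NF

Candidate keys: {A, B}, {A, C}, {A, D, H}, {E, G}. Prime attributes: {A, B, C, D, E, G, H}.
D, H --> C breaks BCNF: {D, H}⁺ = {B, C, D, H}, so {D, H} is not a superkey.
Its right-hand attributes {C} are all prime, as are those of every other non-superkey FD — the relation is in 3NF.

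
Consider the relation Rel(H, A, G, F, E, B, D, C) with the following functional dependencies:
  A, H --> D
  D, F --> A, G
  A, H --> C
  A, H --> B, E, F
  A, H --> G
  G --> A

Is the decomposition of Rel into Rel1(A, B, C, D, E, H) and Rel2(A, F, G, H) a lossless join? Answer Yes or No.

Yes

The shared attributes are {A, H} and {A, H}⁺ = {A, B, C, D, E, F, G, H}.
This includes all of Rel1, so the common attributes are a superkey of Rel1 — the join is lossless.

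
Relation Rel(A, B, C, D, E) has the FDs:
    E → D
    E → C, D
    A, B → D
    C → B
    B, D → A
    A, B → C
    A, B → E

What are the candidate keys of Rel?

{E}⁺ = {A, B, C, D, E} — all of the relation — so {E} is a candidate key.
{A, B}⁺ = {A, B, C, D, E} — all of the relation — so {A, B} is a candidate key.
{A, C}⁺ = {A, B, C, D, E} — all of the relation — so {A, C} is a candidate key.
{B, D}⁺ = {A, B, C, D, E} — all of the relation — so {B, D} is a candidate key.
{C, D}⁺ = {A, B, C, D, E} — all of the relation — so {C, D} is a candidate key.
Any other superkey properly contains one of these, so there are no further candidate keys.

{A, B}, {A, C}, {B, D}, {C, D}, {E}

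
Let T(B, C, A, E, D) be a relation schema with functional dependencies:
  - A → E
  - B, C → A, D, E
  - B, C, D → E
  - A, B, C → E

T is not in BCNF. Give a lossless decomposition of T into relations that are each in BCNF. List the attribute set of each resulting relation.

Candidate key of the original relation: {B, C}.
In {A, B, C, D, E}, {A} is not a superkey ({A}⁺ restricted to this set is {A, E}), so split on A → E into {A, E} and {A, B, C, D}.
{A, E}: every determinant is a superkey — BCNF.
{A, B, C, D}: every determinant is a superkey — BCNF.

{A, B, C, D}; {A, E}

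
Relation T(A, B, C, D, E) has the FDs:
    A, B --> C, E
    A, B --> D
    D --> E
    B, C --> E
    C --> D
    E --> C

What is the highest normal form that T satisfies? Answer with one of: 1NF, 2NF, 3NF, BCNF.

Candidate key: {A, B}. Prime attributes: {A, B}.
D --> E: {D}⁺ = {C, D, E}, which is not all of the attributes, so the left side is not a superkey — BCNF is violated.
D --> E determines the non-prime attribute {E} from a non-superkey — 3NF is violated.
No non-prime attribute depends on a proper subset of any candidate key, so 2NF holds.

2NF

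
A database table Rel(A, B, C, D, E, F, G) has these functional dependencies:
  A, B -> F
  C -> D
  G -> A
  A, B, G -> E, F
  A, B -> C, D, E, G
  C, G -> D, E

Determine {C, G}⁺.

Start with {C, G}.
C -> D applies; add {D} → now {C, D, G}.
G -> A applies; add {A} → now {A, C, D, G}.
C, G -> D, E applies; add {E} → now {A, C, D, E, G}.
No further FD applies.

{A, C, D, E, G}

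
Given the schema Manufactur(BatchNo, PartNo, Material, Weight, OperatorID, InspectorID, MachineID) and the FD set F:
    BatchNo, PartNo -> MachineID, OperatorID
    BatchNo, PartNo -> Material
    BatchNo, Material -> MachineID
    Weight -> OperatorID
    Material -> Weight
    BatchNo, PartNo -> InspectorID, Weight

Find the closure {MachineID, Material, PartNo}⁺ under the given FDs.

{MachineID, Material, OperatorID, PartNo, Weight}

Start with {MachineID, Material, PartNo}.
Material -> Weight applies; add {Weight} → now {MachineID, Material, PartNo, Weight}.
Weight -> OperatorID applies; add {OperatorID} → now {MachineID, Material, OperatorID, PartNo, Weight}.
No further FD applies.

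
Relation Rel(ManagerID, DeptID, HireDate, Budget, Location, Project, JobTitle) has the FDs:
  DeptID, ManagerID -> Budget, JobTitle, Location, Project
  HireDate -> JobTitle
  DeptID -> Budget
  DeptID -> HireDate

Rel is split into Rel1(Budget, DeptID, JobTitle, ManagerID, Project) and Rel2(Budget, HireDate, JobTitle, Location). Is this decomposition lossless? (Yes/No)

Common attributes: {Budget, JobTitle}; their closure is {Budget, JobTitle}.
Rel1 ⊄ {Budget, JobTitle} and Rel2 ⊄ {Budget, JobTitle}, so the split is lossy.

No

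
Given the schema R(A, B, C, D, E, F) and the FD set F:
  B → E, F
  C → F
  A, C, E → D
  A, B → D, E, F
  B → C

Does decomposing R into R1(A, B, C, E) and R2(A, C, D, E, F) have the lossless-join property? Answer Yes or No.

R1 ∩ R2 = {A, C, E}; its closure under F is {A, C, D, E, F}.
Since R2 ⊆ {A, C, D, E, F}, the intersection is a superkey of R2; the decomposition is lossless.

Yes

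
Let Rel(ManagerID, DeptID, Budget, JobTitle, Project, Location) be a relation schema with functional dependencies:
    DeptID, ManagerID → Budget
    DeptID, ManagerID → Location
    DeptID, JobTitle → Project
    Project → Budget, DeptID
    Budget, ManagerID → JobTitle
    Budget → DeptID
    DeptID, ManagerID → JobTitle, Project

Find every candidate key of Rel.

{Budget, ManagerID}, {DeptID, ManagerID}, {ManagerID, Project}

{ManagerID} never appears on the right of any FD, so every key must include it.
{Budget, ManagerID} is a candidate key since {Budget, ManagerID}⁺ = {Budget, DeptID, JobTitle, Location, ManagerID, Project} covers every attribute.
{DeptID, ManagerID} is a candidate key since {DeptID, ManagerID}⁺ = {Budget, DeptID, JobTitle, Location, ManagerID, Project} covers every attribute.
{ManagerID, Project} is a candidate key since {ManagerID, Project}⁺ = {Budget, DeptID, JobTitle, Location, ManagerID, Project} covers every attribute.
No proper subset of any of these is a key, and no other minimal superkey exists.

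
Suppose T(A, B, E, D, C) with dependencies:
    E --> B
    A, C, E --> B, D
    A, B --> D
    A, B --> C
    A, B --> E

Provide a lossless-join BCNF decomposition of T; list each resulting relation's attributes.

Candidate keys of the original relation: {A, B}, {A, E}.
Within {A, B, C, D, E}: {E}⁺ ∩ {A, B, C, D, E} = {B, E}, not the whole set, so E --> B violates BCNF; decompose into {B, E} and {A, C, D, E}.
{B, E} is in BCNF.
{A, C, D, E} is in BCNF.

{A, C, D, E}; {B, E}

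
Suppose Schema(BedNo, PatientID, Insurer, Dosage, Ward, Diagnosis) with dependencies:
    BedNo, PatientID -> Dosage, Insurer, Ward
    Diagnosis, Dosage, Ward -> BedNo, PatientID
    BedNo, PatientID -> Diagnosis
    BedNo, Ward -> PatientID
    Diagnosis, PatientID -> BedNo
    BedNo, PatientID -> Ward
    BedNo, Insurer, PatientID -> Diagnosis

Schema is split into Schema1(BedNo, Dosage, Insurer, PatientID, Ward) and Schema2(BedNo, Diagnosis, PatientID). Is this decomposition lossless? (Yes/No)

Yes

Common attributes: {BedNo, PatientID}; their closure is {BedNo, Diagnosis, Dosage, Insurer, PatientID, Ward}.
This includes all of Schema1, so the common attributes are a superkey of Schema1 — the join is lossless.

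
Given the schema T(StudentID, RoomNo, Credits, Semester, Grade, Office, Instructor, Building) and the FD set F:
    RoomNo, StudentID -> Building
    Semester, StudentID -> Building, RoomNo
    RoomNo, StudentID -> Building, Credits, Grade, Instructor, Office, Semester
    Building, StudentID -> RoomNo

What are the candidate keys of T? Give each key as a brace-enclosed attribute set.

{Building, StudentID}, {RoomNo, StudentID}, {Semester, StudentID}

{StudentID} never appears on the right of any FD, so every key must include it.
{Building, StudentID} is a candidate key since {Building, StudentID}⁺ = {Building, Credits, Grade, Instructor, Office, RoomNo, Semester, StudentID} covers every attribute.
{RoomNo, StudentID} is a candidate key since {RoomNo, StudentID}⁺ = {Building, Credits, Grade, Instructor, Office, RoomNo, Semester, StudentID} covers every attribute.
{Semester, StudentID} is a candidate key since {Semester, StudentID}⁺ = {Building, Credits, Grade, Instructor, Office, RoomNo, Semester, StudentID} covers every attribute.
Any other superkey properly contains one of these, so there are no further candidate keys.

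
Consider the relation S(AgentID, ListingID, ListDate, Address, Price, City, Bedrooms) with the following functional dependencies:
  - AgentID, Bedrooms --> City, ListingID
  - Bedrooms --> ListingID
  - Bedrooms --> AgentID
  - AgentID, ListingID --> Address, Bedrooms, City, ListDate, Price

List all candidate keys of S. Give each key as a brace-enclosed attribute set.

Closure of {Bedrooms} is {Address, AgentID, Bedrooms, City, ListDate, ListingID, Price}, the whole schema; {Bedrooms} is a candidate key.
Closure of {AgentID, ListingID} is {Address, AgentID, Bedrooms, City, ListDate, ListingID, Price}, the whole schema; {AgentID, ListingID} is a candidate key.
These are minimal and exhaustive — every other superkey contains one of them.

{AgentID, ListingID}, {Bedrooms}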